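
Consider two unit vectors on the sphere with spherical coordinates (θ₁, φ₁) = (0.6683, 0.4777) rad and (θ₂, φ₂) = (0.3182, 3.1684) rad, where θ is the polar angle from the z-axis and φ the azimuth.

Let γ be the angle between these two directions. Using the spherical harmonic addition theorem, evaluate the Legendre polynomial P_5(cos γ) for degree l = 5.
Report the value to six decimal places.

-0.080323

Expand P_5 via completeness: Σ_{m} conj(Y_{5,m}) at Ω₁ times Y_{5,m} at Ω₂ —
  [-5]  conj(Y_{5,-5})(Ω₁) = (-0.030935, 0.028998) ; Y_{5,-5}(Ω₂) = (-0.001379, 0.000186) ; Δ = (0.000037, -0.000046)
  [-4]  conj(Y_{5,-4})(Ω₁) = (-0.056640, 0.160116) ; Y_{5,-4}(Ω₂) = (0.013279, -0.001429) ; Δ = (-0.000523, 0.002207)
  [-3]  conj(Y_{5,-3})(Ω₁) = (0.051341, 0.370497) ; Y_{5,-3}(Ω₂) = (-0.075173, 0.006059) ; Δ = (-0.006104, -0.027540)
  [-2]  conj(Y_{5,-2})(Ω₁) = (0.250058, 0.353697) ; Y_{5,-2}(Ω₂) = (0.268462, -0.014407) ; Δ = (0.072227, 0.091352)
  [-1]  conj(Y_{5,-1})(Ω₁) = (0.060794, 0.031473) ; Y_{5,-1}(Ω₂) = (-0.546965, 0.014666) ; Δ = (-0.033714, -0.016323)
  [+0]  conj(Y_{5,0})(Ω₁) = (-0.386813, -0.000000) ; Y_{5,0}(Ω₂) = (0.346823, 0.000000) ; Δ = (-0.134156, -0.000000)
  [+1]  conj(Y_{5,1})(Ω₁) = (-0.060794, 0.031473) ; Y_{5,1}(Ω₂) = (0.546965, 0.014666) ; Δ = (-0.033714, 0.016323)
  [+2]  conj(Y_{5,2})(Ω₁) = (0.250058, -0.353697) ; Y_{5,2}(Ω₂) = (0.268462, 0.014407) ; Δ = (0.072227, -0.091352)
  [+3]  conj(Y_{5,3})(Ω₁) = (-0.051341, 0.370497) ; Y_{5,3}(Ω₂) = (0.075173, 0.006059) ; Δ = (-0.006104, 0.027540)
  [+4]  conj(Y_{5,4})(Ω₁) = (-0.056640, -0.160116) ; Y_{5,4}(Ω₂) = (0.013279, 0.001429) ; Δ = (-0.000523, -0.002207)
  [+5]  conj(Y_{5,5})(Ω₁) = (0.030935, 0.028998) ; Y_{5,5}(Ω₂) = (0.001379, 0.000186) ; Δ = (0.000037, 0.000046)
Total Σ_m = (-0.070311, 0.000000). Multiply by 1.142397: (-0.080323, 0.000000). P_5(cos γ) = -0.080323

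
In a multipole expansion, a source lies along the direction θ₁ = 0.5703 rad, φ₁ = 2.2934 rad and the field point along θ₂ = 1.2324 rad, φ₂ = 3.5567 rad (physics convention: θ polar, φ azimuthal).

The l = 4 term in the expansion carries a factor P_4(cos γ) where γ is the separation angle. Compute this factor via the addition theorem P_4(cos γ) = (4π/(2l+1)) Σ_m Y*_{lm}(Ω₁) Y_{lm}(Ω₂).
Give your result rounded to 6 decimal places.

Addition theorem: P_4(cos γ) = (4π/9) Σ_m Y*_{lm}(Ω₁) Y_{lm}(Ω₂), m = −4…4:
  m=-4: Y*=(-0.036417, 0.009344)  Y=(-0.031362, -0.348960)  product (0.004403, 0.012415)
  m=-3: Y*=(0.137115, 0.093206)  Y=(-0.111519, 0.330451)  product (-0.046091, 0.034916)
  m=-2: Y*=(-0.048361, -0.383048)  Y=(-0.045900, 0.050211)  product (0.021453, 0.015154)
  m=-1: Y*=(-0.278630, 0.316020)  Y=(0.302113, -0.133146)  product (-0.042101, 0.132572)
  m=+0: Y*=(-0.072515, -0.000000)  Y=(0.012576, 0.000000)  product (-0.000912, -0.000000)
  m=+1: Y*=(0.278630, 0.316020)  Y=(-0.302113, -0.133146)  product (-0.042101, -0.132572)
  m=+2: Y*=(-0.048361, 0.383048)  Y=(-0.045900, -0.050211)  product (0.021453, -0.015154)
  m=+3: Y*=(-0.137115, 0.093206)  Y=(0.111519, 0.330451)  product (-0.046091, -0.034916)
  m=+4: Y*=(-0.036417, -0.009344)  Y=(-0.031362, 0.348960)  product (0.004403, -0.012415)
Accumulated sum (-0.125584, -0.000000); after 4π/(2l+1) scaling, (-0.175348, -0.000000) ⇒ P_4 = -0.175348

-0.175348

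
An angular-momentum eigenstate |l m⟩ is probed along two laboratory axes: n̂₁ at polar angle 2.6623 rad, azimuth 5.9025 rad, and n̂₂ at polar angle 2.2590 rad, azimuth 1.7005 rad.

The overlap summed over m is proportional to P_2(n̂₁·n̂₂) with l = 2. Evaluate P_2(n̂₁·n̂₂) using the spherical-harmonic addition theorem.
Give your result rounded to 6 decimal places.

-0.272342

Summing Y*_{l m}(θ₁,φ₁)·Y_{l m}(θ₂,φ₂) over m ∈ [−2, 2]; prefactor 4π/(2·2+1) = 2.513274:
  m=-2: +0.059464-0.056673i × -0.222735+0.059111i = -0.009895+0.016138i  (running Σ = -0.009895+0.016138i)
  m=-1: -0.293488+0.117456i × +0.049020+0.375816i = -0.058529-0.104540i  (running Σ = -0.068423-0.088402i)
  m=0: +0.429569-0.000000i × +0.066311+0.000000i = +0.028485+0.000000i  (running Σ = -0.039938-0.088402i)
  m=1: +0.293488+0.117456i × -0.049020+0.375816i = -0.058529+0.104540i  (running Σ = -0.098467+0.016138i)
  m=2: +0.059464+0.056673i × -0.222735-0.059111i = -0.009895-0.016138i  (running Σ = -0.108362-0.000000i)
Accumulated sum -0.108362-0.000000i; after 4π/(2l+1) scaling, -0.272342-0.000000i ⇒ P_2 = -0.272342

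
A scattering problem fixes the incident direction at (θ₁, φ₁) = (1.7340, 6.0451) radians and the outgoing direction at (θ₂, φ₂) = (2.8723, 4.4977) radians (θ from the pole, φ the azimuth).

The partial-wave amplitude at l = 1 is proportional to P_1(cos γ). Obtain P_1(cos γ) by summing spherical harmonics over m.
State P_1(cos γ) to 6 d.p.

Term-by-term m-sum for l=1 (normalisation 4π/3 = 4.188790):
  term(m=-1) = (0.000733, 0.031327)   from Y*(Ω₁)=(0.331287, -0.080399), Y(Ω₂)=(-0.019583, 0.089808)
  term(m=+0) = (0.037391, 0.000000)   from Y*(Ω₁)=(-0.079388, -0.000000), Y(Ω₂)=(-0.470993, 0.000000)
  term(m=+1) = (0.000733, -0.031327)   from Y*(Ω₁)=(-0.331287, -0.080399), Y(Ω₂)=(0.019583, 0.089808)
Total Σ_m = (0.038857, 0.000000). Multiply by 4.188790: (0.162766, 0.000000). P_1(cos γ) = 0.162766

0.162766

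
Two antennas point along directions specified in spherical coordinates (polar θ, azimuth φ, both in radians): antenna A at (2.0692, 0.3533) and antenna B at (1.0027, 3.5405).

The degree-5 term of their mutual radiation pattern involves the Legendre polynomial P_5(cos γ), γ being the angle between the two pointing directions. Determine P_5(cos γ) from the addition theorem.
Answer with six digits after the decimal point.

-0.952573

Summing Y*_{l m}(θ₁,φ₁)·Y_{l m}(θ₂,φ₂) over m ∈ [−5, 5]; prefactor 4π/(2·5+1) = 1.142397:
  [-5]  conj(Y_{5,-5})(Ω₁) = (-0.047184, 0.238013) ; Y_{5,-5}(Ω₂) = (0.081211, 0.180042) ; Δ = (-0.046684, 0.010834)
  [-4]  conj(Y_{5,-4})(Ω₁) = (-0.065539, -0.412420) ; Y_{5,-4}(Ω₂) = (-0.009899, -0.398540) ; Δ = (-0.163717, 0.030203)
  [-3]  conj(Y_{5,-3})(Ω₁) = (0.121108, 0.216057) ; Y_{5,-3}(Ω₂) = (-0.121536, 0.309600) ; Δ = (-0.081610, 0.011236)
  [-2]  conj(Y_{5,-2})(Ω₁) = (0.149495, 0.127614) ; Y_{5,-2}(Ω₂) = (-0.059525, 0.061022) ; Δ = (-0.016686, 0.001526)
  [-1]  conj(Y_{5,-1})(Ω₁) = (-0.291017, -0.107319) ; Y_{5,-1}(Ω₂) = (0.321653, -0.135579) ; Δ = (-0.108157, 0.004936)
  [+0]  conj(Y_{5,0})(Ω₁) = (-0.128251, -0.000000) ; Y_{5,0}(Ω₂) = (0.001000, 0.000000) ; Δ = (-0.000128, -0.000000)
  [+1]  conj(Y_{5,1})(Ω₁) = (0.291017, -0.107319) ; Y_{5,1}(Ω₂) = (-0.321653, -0.135579) ; Δ = (-0.108157, -0.004936)
  [+2]  conj(Y_{5,2})(Ω₁) = (0.149495, -0.127614) ; Y_{5,2}(Ω₂) = (-0.059525, -0.061022) ; Δ = (-0.016686, -0.001526)
  [+3]  conj(Y_{5,3})(Ω₁) = (-0.121108, 0.216057) ; Y_{5,3}(Ω₂) = (0.121536, 0.309600) ; Δ = (-0.081610, -0.011236)
  [+4]  conj(Y_{5,4})(Ω₁) = (-0.065539, 0.412420) ; Y_{5,4}(Ω₂) = (-0.009899, 0.398540) ; Δ = (-0.163717, -0.030203)
  [+5]  conj(Y_{5,5})(Ω₁) = (0.047184, 0.238013) ; Y_{5,5}(Ω₂) = (-0.081211, 0.180042) ; Δ = (-0.046684, -0.010834)
Σ over m = (-0.833837, 0.000000); ×(4π/11) → (-0.952573, 0.000000). Real part: -0.952573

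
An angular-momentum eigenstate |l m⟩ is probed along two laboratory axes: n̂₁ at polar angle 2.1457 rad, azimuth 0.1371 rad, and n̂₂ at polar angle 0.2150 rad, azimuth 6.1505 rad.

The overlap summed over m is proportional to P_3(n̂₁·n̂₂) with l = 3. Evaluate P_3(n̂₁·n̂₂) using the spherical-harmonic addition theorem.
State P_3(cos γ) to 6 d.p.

0.422648

Summing Y*_{l m}(θ₁,φ₁)·Y_{l m}(θ₂,φ₂) over m ∈ [−3, 3]; prefactor 4π/(2·3+1) = 1.795196:
  m=-3: Y*=0.22606 + 0.09860j  Y=0.00373 + 0.00157j  product 0.00069 + 0.00072j
  m=-2: Y*=-0.37678 - 0.10598j  Y=0.04386 + 0.01192j  product -0.01526 - 0.00914j
  m=-1: Y*=0.12852 + 0.01773j  Y=0.25782 + 0.03441j  product 0.03253 + 0.00899j
  m=+0: Y*=0.30877 + 0.00000j  Y=0.64619 + 0.00000j  product 0.19952 + 0.00000j
  m=+1: Y*=-0.12852 + 0.01773j  Y=-0.25782 + 0.03441j  product 0.03253 - 0.00899j
  m=+2: Y*=-0.37678 + 0.10598j  Y=0.04386 - 0.01192j  product -0.01526 + 0.00914j
  m=+3: Y*=-0.22606 + 0.09860j  Y=-0.00373 + 0.00157j  product 0.00069 - 0.00072j
Σ over m = 0.23543 + 0.00000j; ×(4π/7) → 0.42265 + 0.00000j. Real part: 0.422648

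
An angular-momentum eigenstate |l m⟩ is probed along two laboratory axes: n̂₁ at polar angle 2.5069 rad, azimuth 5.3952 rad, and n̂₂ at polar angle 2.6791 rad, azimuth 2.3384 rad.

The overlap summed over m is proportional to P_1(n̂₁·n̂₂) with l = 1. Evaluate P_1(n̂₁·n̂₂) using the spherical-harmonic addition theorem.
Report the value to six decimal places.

Term-by-term m-sum for l=1 (normalisation 4π/3 = 4.188790):
  m=-1: 0.12926 - 0.15893j × -0.10705 - 0.11092j = -0.03147 + 0.00267j  (running Σ = -0.03147 + 0.00267j)
  m=0: -0.39345 + 0.00000j × -0.43727 + 0.00000j = 0.17204 + 0.00000j  (running Σ = 0.14058 + 0.00267j)
  m=1: -0.12926 - 0.15893j × 0.10705 - 0.11092j = -0.03147 - 0.00267j  (running Σ = 0.10911 + 0.00000j)
Σ over m = 0.10911 + 0.00000j; ×(4π/3) → 0.45705 + 0.00000j. Real part: 0.457053

0.457053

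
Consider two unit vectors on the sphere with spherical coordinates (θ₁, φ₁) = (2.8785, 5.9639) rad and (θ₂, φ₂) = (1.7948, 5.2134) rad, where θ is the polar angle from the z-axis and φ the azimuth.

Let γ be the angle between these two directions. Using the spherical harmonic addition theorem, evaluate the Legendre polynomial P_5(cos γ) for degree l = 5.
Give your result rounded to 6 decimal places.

Expand P_5 via completeness: Σ_{m} conj(Y_{5,m}) at Ω₁ times Y_{5,m} at Ω₂ —
  m=-5: Y*=-0.000014-0.000552i  Y=+0.243103-0.328883i  product -0.000185-0.000130i
  m=-4: Y*=-0.001877+0.006206i  Y=+0.123700+0.267426i  product -0.001892+0.000266i
  m=-3: Y*=+0.025874-0.036789i  Y=+0.177845+0.012070i  product +0.005046-0.006230i
  m=-2: Y*=-0.159712+0.118558i  Y=-0.164226+0.256907i  product -0.004230-0.060501i
  m=-1: Y*=+0.490509-0.162160i  Y=+0.054044+0.098690i  product +0.042513+0.039645i
  m=+0: Y*=-0.508237-0.000000i  Y=-0.303934+0.000000i  product +0.154470+0.000000i
  m=+1: Y*=-0.490509-0.162160i  Y=-0.054044+0.098690i  product +0.042513-0.039645i
  m=+2: Y*=-0.159712-0.118558i  Y=-0.164226-0.256907i  product -0.004230+0.060501i
  m=+3: Y*=-0.025874-0.036789i  Y=-0.177845+0.012070i  product +0.005046+0.006230i
  m=+4: Y*=-0.001877-0.006206i  Y=+0.123700-0.267426i  product -0.001892-0.000266i
  m=+5: Y*=+0.000014-0.000552i  Y=-0.243103-0.328883i  product -0.000185+0.000130i
Σ over m = +0.236975-0.000000i; ×(4π/11) → +0.270719-0.000000i. Real part: 0.270719

0.270719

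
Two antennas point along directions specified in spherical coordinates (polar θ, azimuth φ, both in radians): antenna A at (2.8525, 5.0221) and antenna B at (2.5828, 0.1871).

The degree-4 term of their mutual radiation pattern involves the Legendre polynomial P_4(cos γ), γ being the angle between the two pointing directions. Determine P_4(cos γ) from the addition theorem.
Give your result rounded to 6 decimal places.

-0.127532

Summing Y*_{l m}(θ₁,φ₁)·Y_{l m}(θ₂,φ₂) over m ∈ [−4, 4]; prefactor 4π/(2·4+1) = 1.396263:
  m=-4: Y*=0.00095 + 0.00276j  Y=0.02562 - 0.02379j  product 0.00009 + 0.00005j
  m=-3: Y*=0.02227 - 0.01664j  Y=-0.13388 + 0.08418j  product -0.00158 + 0.00410j
  m=-2: Y*=-0.12022 - 0.08572j  Y=0.35292 - 0.13859j  product -0.05431 - 0.01359j
  m=-1: Y*=-0.13519 + 0.42244j  Y=-0.42469 + 0.08040j  product 0.02345 - 0.19028j
  m=+0: Y*=0.52684 + 0.00000j  Y=-0.05055 + 0.00000j  product -0.02663 + 0.00000j
  m=+1: Y*=0.13519 + 0.42244j  Y=0.42469 + 0.08040j  product 0.02345 + 0.19028j
  m=+2: Y*=-0.12022 + 0.08572j  Y=0.35292 + 0.13859j  product -0.05431 + 0.01359j
  m=+3: Y*=-0.02227 - 0.01664j  Y=0.13388 + 0.08418j  product -0.00158 - 0.00410j
  m=+4: Y*=0.00095 - 0.00276j  Y=0.02562 + 0.02379j  product 0.00009 - 0.00005j
Σ over m = -0.09134 + 0.00000j; ×(4π/9) → -0.12753 + 0.00000j. Real part: -0.127532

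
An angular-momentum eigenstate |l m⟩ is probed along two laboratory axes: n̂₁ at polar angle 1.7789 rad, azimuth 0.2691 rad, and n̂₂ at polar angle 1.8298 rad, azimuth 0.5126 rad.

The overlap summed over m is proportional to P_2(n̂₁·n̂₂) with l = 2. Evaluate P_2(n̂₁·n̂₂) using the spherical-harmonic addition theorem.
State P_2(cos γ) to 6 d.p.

Term-by-term m-sum for l=2 (normalisation 4π/5 = 2.513274):
  term(m=-2) = (0.117952, -0.062460)   from Y*(Ω₁)=(0.317510, 0.189549), Y(Ω₂)=(0.187300, -0.308535)
  term(m=-1) = (0.028988, -0.007202)   from Y*(Ω₁)=(-0.150548, -0.041520), Y(Ω₂)=(-0.166681, 0.093804)
  term(m=+0) = (0.069666, 0.000000)   from Y*(Ω₁)=(-0.275004, -0.000000), Y(Ω₂)=(-0.253326, 0.000000)
  term(m=+1) = (0.028988, 0.007202)   from Y*(Ω₁)=(0.150548, -0.041520), Y(Ω₂)=(0.166681, 0.093804)
  term(m=+2) = (0.117952, 0.062460)   from Y*(Ω₁)=(0.317510, -0.189549), Y(Ω₂)=(0.187300, 0.308535)
Σ over m = (0.363546, 0.000000); ×(4π/5) → (0.913691, 0.000000). Real part: 0.913691

0.913691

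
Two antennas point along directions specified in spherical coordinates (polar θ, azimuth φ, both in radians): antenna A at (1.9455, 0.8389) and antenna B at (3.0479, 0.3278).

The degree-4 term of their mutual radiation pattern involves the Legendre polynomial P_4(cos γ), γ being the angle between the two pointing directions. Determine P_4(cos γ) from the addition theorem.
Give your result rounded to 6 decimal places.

Summing Y*_{l m}(θ₁,φ₁)·Y_{l m}(θ₂,φ₂) over m ∈ [−4, 4]; prefactor 4π/(2·4+1) = 1.396263:
  term(m=-4) = (-0.000005, 0.000010)   from Y*(Ω₁)=(-0.324344, -0.070491), Y(Ω₂)=(0.000009, -0.000033)
  term(m=-3) = (0.000014, 0.000377)   from Y*(Ω₁)=(0.299443, -0.215995), Y(Ω₂)=(-0.000566, 0.000849)
  term(m=-2) = (-0.000164, -0.000268)   from Y*(Ω₁)=(0.001928, -0.017953), Y(Ω₂)=(0.013783, -0.010601)
  term(m=-1) = (-0.050307, -0.028212)   from Y*(Ω₁)=(0.222078, 0.247210), Y(Ω₂)=(-0.164322, 0.055881)
  term(m=+0) = (-0.033448, -0.000000)   from Y*(Ω₁)=(-0.041318, -0.000000), Y(Ω₂)=(0.809532, 0.000000)
  term(m=+1) = (-0.050307, 0.028212)   from Y*(Ω₁)=(-0.222078, 0.247210), Y(Ω₂)=(0.164322, 0.055881)
  term(m=+2) = (-0.000164, 0.000268)   from Y*(Ω₁)=(0.001928, 0.017953), Y(Ω₂)=(0.013783, 0.010601)
  term(m=+3) = (0.000014, -0.000377)   from Y*(Ω₁)=(-0.299443, -0.215995), Y(Ω₂)=(0.000566, 0.000849)
  term(m=+4) = (-0.000005, -0.000010)   from Y*(Ω₁)=(-0.324344, 0.070491), Y(Ω₂)=(0.000009, 0.000033)
Σ over m = (-0.134371, 0.000000); ×(4π/9) → (-0.187617, 0.000000). Real part: -0.187617

-0.187617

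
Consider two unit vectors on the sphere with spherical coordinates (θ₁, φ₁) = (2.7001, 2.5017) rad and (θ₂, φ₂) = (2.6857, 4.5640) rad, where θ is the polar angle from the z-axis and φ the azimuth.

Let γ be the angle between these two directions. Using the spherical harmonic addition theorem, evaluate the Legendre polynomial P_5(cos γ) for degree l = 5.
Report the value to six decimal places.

-0.395523

Summing Y*_{l m}(θ₁,φ₁)·Y_{l m}(θ₂,φ₂) over m ∈ [−5, 5]; prefactor 4π/(2·5+1) = 1.142397:
  m=-5: Y*=+0.006600-0.000382i  Y=-0.005188+0.005659i  product -0.000032+0.000039i
  m=-4: Y*=+0.036951+0.024316i  Y=-0.041043-0.027692i  product -0.000843-0.002021i
  m=-3: Y*=+0.058647+0.161223i  Y=+0.079523-0.166676i  product +0.031536+0.003046i
  m=-2: Y*=-0.116571+0.389199i  Y=+0.400099+0.122354i  product -0.094260+0.141455i
  m=-1: Y*=-0.393870+0.293188i  Y=-0.070082+0.468817i  product -0.109848-0.205200i
  m=+0: Y*=+0.013135-0.000000i  Y=+0.051205+0.000000i  product +0.000673+0.000000i
  m=+1: Y*=+0.393870+0.293188i  Y=+0.070082+0.468817i  product -0.109848+0.205200i
  m=+2: Y*=-0.116571-0.389199i  Y=+0.400099-0.122354i  product -0.094260-0.141455i
  m=+3: Y*=-0.058647+0.161223i  Y=-0.079523-0.166676i  product +0.031536-0.003046i
  m=+4: Y*=+0.036951-0.024316i  Y=-0.041043+0.027692i  product -0.000843+0.002021i
  m=+5: Y*=-0.006600-0.000382i  Y=+0.005188+0.005659i  product -0.000032-0.000039i
Σ over m = -0.346222-0.000000i; ×(4π/11) → -0.395523-0.000000i. Real part: -0.395523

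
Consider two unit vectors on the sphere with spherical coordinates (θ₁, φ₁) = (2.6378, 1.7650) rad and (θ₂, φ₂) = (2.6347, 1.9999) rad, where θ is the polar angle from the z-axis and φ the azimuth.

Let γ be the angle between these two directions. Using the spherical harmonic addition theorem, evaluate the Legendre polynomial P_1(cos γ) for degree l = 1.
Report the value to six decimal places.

0.993559

Expand P_1 via completeness: Σ_{m} conj(Y_{1,m}) at Ω₁ times Y_{1,m} at Ω₂ —
  m=-1: Y*=-0.032188+0.163652i  Y=-0.069783-0.152519i  product +0.027206-0.006511i
  m=+0: Y*=-0.427898-0.000000i  Y=-0.427164+0.000000i  product +0.182783+0.000000i
  m=+1: Y*=+0.032188+0.163652i  Y=+0.069783-0.152519i  product +0.027206+0.006511i
Total Σ_m = +0.237195+0.000000i. Multiply by 4.188790: +0.993559+0.000000i. P_1(cos γ) = 0.993559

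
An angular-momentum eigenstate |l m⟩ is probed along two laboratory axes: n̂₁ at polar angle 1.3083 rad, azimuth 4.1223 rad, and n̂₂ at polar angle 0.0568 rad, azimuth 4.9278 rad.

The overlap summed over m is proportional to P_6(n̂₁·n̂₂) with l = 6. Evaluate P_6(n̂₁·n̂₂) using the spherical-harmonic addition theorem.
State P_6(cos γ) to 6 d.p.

0.123205

Summing Y*_{l m}(θ₁,φ₁)·Y_{l m}(θ₂,φ₂) over m ∈ [−6, 6]; prefactor 4π/(2·6+1) = 0.966644:
  term(m=-6) = (0.000000, 0.000000)   from Y*(Ω₁)=(0.361144, -0.152239), Y(Ω₂)=(-0.000000, 0.000000)
  term(m=-5) = (-0.000000, 0.000000)   from Y*(Ω₁)=(-0.069306, 0.358152), Y(Ω₂)=(0.000001, 0.000000)
  term(m=-4) = (0.000003, -0.000000)   from Y*(Ω₁)=(0.057140, 0.056667), Y(Ω₂)=(0.000024, -0.000028)
  term(m=-3) = (0.000244, 0.000216)   from Y*(Ω₁)=(-0.337155, 0.068159), Y(Ω₂)=(-0.000571, -0.000757)
  term(m=-2) = (0.000013, 0.000315)   from Y*(Ω₁)=(0.007220, -0.017534), Y(Ω₂)=(-0.015112, 0.006946)
  term(m=-1) = (0.041206, -0.042897)   from Y*(Ω₁)=(-0.179785, -0.268462), Y(Ω₂)=(0.039351, 0.179843)
  term(m=+0) = (0.044524, 0.000000)   from Y*(Ω₁)=(0.045297, -0.000000), Y(Ω₂)=(0.982938, 0.000000)
  term(m=+1) = (0.041206, 0.042897)   from Y*(Ω₁)=(0.179785, -0.268462), Y(Ω₂)=(-0.039351, 0.179843)
  term(m=+2) = (0.000013, -0.000315)   from Y*(Ω₁)=(0.007220, 0.017534), Y(Ω₂)=(-0.015112, -0.006946)
  term(m=+3) = (0.000244, -0.000216)   from Y*(Ω₁)=(0.337155, 0.068159), Y(Ω₂)=(0.000571, -0.000757)
  term(m=+4) = (0.000003, 0.000000)   from Y*(Ω₁)=(0.057140, -0.056667), Y(Ω₂)=(0.000024, 0.000028)
  term(m=+5) = (-0.000000, -0.000000)   from Y*(Ω₁)=(0.069306, 0.358152), Y(Ω₂)=(-0.000001, 0.000000)
  term(m=+6) = (0.000000, -0.000000)   from Y*(Ω₁)=(0.361144, 0.152239), Y(Ω₂)=(-0.000000, -0.000000)
Total Σ_m = (0.127456, 0.000000). Multiply by 0.966644: (0.123205, 0.000000). P_6(cos γ) = 0.123205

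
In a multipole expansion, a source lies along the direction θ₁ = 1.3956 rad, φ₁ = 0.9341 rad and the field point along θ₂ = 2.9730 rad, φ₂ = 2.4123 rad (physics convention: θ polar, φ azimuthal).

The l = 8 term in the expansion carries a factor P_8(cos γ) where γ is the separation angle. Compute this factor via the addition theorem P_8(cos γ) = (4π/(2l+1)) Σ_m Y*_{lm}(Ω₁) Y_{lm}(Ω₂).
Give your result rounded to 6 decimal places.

Term-by-term m-sum for l=8 (normalisation 4π/17 = 0.739198):
  m=-8: +0.169487+0.422889i × +0.000000-0.000000i = +0.000000+0.000000i  (running Σ = +0.000000+0.000000i)
  m=-7: +0.312104+0.081529i × +0.000003-0.000007i = +0.000001-0.000002i  (running Σ = +0.000002-0.000002i)
  m=-6: -0.145390+0.117232i × -0.000038-0.000108i = +0.000018+0.000011i  (running Σ = +0.000020+0.000009i)
  m=-5: +0.013980+0.333549i × -0.001080-0.000597i = +0.000184-0.000369i  (running Σ = +0.000204-0.000359i)
  m=-4: -0.071148-0.048135i × -0.009706+0.002215i = +0.000797+0.000310i  (running Σ = +0.001001-0.000050i)
  m=-3: -0.307881+0.108664i × -0.034290+0.048329i = +0.005306-0.018606i  (running Σ = +0.006307-0.018656i)
  m=-2: +0.011493-0.037499i × +0.027729+0.246077i = +0.009546+0.001788i  (running Σ = +0.015853-0.016867i)
  m=-1: -0.190460-0.257580i × +0.475744+0.425146i = +0.018899-0.203516i  (running Σ = +0.034752-0.220383i)
  m=0: +0.025307-0.000000i × +0.639364+0.000000i = +0.016180+0.000000i  (running Σ = +0.050932-0.220383i)
  m=1: +0.190460-0.257580i × -0.475744+0.425146i = +0.018899+0.203516i  (running Σ = +0.069831-0.016867i)
  m=2: +0.011493+0.037499i × +0.027729-0.246077i = +0.009546-0.001788i  (running Σ = +0.079377-0.018656i)
  m=3: +0.307881+0.108664i × +0.034290+0.048329i = +0.005306+0.018606i  (running Σ = +0.084683-0.000050i)
  m=4: -0.071148+0.048135i × -0.009706-0.002215i = +0.000797-0.000310i  (running Σ = +0.085480-0.000359i)
  m=5: -0.013980+0.333549i × +0.001080-0.000597i = +0.000184+0.000369i  (running Σ = +0.085664+0.000009i)
  m=6: -0.145390-0.117232i × -0.000038+0.000108i = +0.000018-0.000011i  (running Σ = +0.085682-0.000002i)
  m=7: -0.312104+0.081529i × -0.000003-0.000007i = +0.000001+0.000002i  (running Σ = +0.085684+0.000000i)
  m=8: +0.169487-0.422889i × +0.000000+0.000000i = +0.000000-0.000000i  (running Σ = +0.085684+0.000000i)
Accumulated sum +0.085684+0.000000i; after 4π/(2l+1) scaling, +0.063337+0.000000i ⇒ P_8 = 0.063337

0.063337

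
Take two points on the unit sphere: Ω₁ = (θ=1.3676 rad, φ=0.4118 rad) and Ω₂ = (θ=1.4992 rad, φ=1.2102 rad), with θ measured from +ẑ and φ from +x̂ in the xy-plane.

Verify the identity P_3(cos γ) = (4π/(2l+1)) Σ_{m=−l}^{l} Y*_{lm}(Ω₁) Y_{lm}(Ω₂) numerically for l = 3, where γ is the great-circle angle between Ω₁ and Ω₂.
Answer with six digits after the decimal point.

-0.200730

Term-by-term m-sum for l=3 (normalisation 4π/7 = 1.795196):
  m=-3: 0.12902 + 0.37016j × -0.36550 + 0.19449j = -0.11915 - 0.11020j  (running Σ = -0.11915 - 0.11020j)
  m=-2: 0.13445 + 0.14513j × -0.05462 - 0.04802j = -0.00037 - 0.01438j  (running Σ = -0.11952 - 0.12458j)
  m=-1: -0.23101 - 0.10090j × -0.11083 + 0.29390j = 0.05526 - 0.05671j  (running Σ = -0.06427 - 0.18130j)
  m=0: -0.21059 + 0.00000j × -0.07940 + 0.00000j = 0.01672 + 0.00000j  (running Σ = -0.04755 - 0.18130j)
  m=1: 0.23101 - 0.10090j × 0.11083 + 0.29390j = 0.05526 + 0.05671j  (running Σ = 0.00771 - 0.12458j)
  m=2: 0.13445 - 0.14513j × -0.05462 + 0.04802j = -0.00037 + 0.01438j  (running Σ = 0.00733 - 0.11020j)
  m=3: -0.12902 + 0.37016j × 0.36550 + 0.19449j = -0.11915 + 0.11020j  (running Σ = -0.11181 - 0.00000j)
Total Σ_m = -0.11181 - 0.00000j. Multiply by 1.795196: -0.20073 - 0.00000j. P_3(cos γ) = -0.200730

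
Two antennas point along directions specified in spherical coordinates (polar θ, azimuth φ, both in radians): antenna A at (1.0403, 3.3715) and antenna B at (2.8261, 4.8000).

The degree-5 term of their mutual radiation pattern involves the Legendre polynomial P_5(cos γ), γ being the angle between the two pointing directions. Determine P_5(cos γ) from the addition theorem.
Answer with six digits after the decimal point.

Expand P_5 via completeness: Σ_{m} conj(Y_{5,m}) at Ω₁ times Y_{5,m} at Ω₂ —
  m=-5: Y*=-0.09062 - 0.20223j  Y=0.00057 + 0.00121j  product 0.00019 - 0.00022j
  m=-4: Y*=0.24915 + 0.32695j  Y=-0.01215 + 0.00444j  product -0.00448 - 0.00287j
  m=-3: Y*=-0.22332 - 0.18421j  Y=-0.01915 - 0.07119j  product -0.00884 + 0.01943j
  m=-2: Y*=-0.13264 - 0.06569j  Y=0.26136 - 0.04627j  product -0.03771 - 0.01103j
  m=-1: Y*=0.32487 + 0.07603j  Y=0.04782 + 0.54438j  product -0.02586 + 0.18049j
  m=+0: Y*=0.07153 + 0.00000j  Y=-0.35493 + 0.00000j  product -0.02539 + 0.00000j
  m=+1: Y*=-0.32487 + 0.07603j  Y=-0.04782 + 0.54438j  product -0.02586 - 0.18049j
  m=+2: Y*=-0.13264 + 0.06569j  Y=0.26136 + 0.04627j  product -0.03771 + 0.01103j
  m=+3: Y*=0.22332 - 0.18421j  Y=0.01915 - 0.07119j  product -0.00884 - 0.01943j
  m=+4: Y*=0.24915 - 0.32695j  Y=-0.01215 - 0.00444j  product -0.00448 + 0.00287j
  m=+5: Y*=0.09062 - 0.20223j  Y=-0.00057 + 0.00121j  product 0.00019 + 0.00022j
Σ over m = -0.17876 - 0.00000j; ×(4π/11) → -0.20422 - 0.00000j. Real part: -0.204215

-0.204215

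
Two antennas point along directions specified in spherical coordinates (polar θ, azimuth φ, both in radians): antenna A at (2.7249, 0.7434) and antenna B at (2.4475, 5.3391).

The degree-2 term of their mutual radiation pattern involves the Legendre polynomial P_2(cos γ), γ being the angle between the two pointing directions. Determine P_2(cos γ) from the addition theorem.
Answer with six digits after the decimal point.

0.178831

Expand P_2 via completeness: Σ_{m} conj(Y_{2,m}) at Ω₁ times Y_{2,m} at Ω₂ —
  m=-2: (0.005309, 0.063054) × (-0.049327, 0.150170) = (-0.009731, -0.002313)  (running Σ = (-0.009731, -0.002313))
  m=-1: (-0.210490, -0.193512) × (-0.222777, -0.307665) = (-0.012645, 0.107870)  (running Σ = (-0.022375, 0.105557))
  m=0: (0.475787, -0.000000) × (0.243607, 0.000000) = (0.115905, 0.000000)  (running Σ = (0.093530, 0.105557))
  m=1: (0.210490, -0.193512) × (0.222777, -0.307665) = (-0.012645, -0.107870)  (running Σ = (0.080885, -0.002313))
  m=2: (0.005309, -0.063054) × (-0.049327, -0.150170) = (-0.009731, 0.002313)  (running Σ = (0.071155, 0.000000))
Accumulated sum (0.071155, 0.000000); after 4π/(2l+1) scaling, (0.178831, 0.000000) ⇒ P_2 = 0.178831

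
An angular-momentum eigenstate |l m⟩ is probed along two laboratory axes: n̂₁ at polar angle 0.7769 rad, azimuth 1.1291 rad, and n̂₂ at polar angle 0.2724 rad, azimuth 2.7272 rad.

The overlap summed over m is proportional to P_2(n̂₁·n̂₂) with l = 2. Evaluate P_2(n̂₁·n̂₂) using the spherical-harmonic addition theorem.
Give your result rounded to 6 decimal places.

Addition theorem: P_2(cos γ) = (4π/5) Σ_m Y*_{lm}(Ω₁) Y_{lm}(Ω₂), m = −2…2:
  [-2]  conj(Y_{2,-2})(Ω₁) = -0.120469+0.146738i ; Y_{2,-2}(Ω₂) = +0.018895+0.020610i ; Δ = -0.005300+0.000290i
  [-1]  conj(Y_{2,-1})(Ω₁) = +0.165098+0.349152i ; Y_{2,-1}(Ω₂) = -0.183242-0.080601i ; Δ = -0.002111-0.077286i
  [+0]  conj(Y_{2,0})(Ω₁) = +0.165736-0.000000i ; Y_{2,0}(Ω₂) = +0.562295+0.000000i ; Δ = +0.093193+0.000000i
  [+1]  conj(Y_{2,1})(Ω₁) = -0.165098+0.349152i ; Y_{2,1}(Ω₂) = +0.183242-0.080601i ; Δ = -0.002111+0.077286i
  [+2]  conj(Y_{2,2})(Ω₁) = -0.120469-0.146738i ; Y_{2,2}(Ω₂) = +0.018895-0.020610i ; Δ = -0.005300-0.000290i
Σ over m = +0.078370-0.000000i; ×(4π/5) → +0.196966-0.000000i. Real part: 0.196966

0.196966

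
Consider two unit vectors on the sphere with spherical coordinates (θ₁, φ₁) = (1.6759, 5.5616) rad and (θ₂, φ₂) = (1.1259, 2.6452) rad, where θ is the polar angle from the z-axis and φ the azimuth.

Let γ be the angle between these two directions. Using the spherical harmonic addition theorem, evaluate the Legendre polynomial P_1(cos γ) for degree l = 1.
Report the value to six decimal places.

Addition theorem: P_1(cos γ) = (4π/3) Σ_m Y*_{lm}(Ω₁) Y_{lm}(Ω₂), m = −1…1:
  term(m=-1) = -0.104446+0.023926i   from Y*(Ω₁)=+0.257952-0.226966i, Y(Ω₂)=-0.274222-0.148526i
  term(m=+0) = -0.010779-0.000000i   from Y*(Ω₁)=-0.051259-0.000000i, Y(Ω₂)=+0.210277+0.000000i
  term(m=+1) = -0.104446-0.023926i   from Y*(Ω₁)=-0.257952-0.226966i, Y(Ω₂)=+0.274222-0.148526i
Σ over m = -0.219672+0.000000i; ×(4π/3) → -0.920159+0.000000i. Real part: -0.920159

-0.920159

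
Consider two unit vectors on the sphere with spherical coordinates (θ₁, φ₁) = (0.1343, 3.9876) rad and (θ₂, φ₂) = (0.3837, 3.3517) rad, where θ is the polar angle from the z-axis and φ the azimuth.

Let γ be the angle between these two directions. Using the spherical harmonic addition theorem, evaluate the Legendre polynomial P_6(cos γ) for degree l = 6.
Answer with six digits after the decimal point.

Addition theorem: P_6(cos γ) = (4π/13) Σ_m Y*_{lm}(Ω₁) Y_{lm}(Ω₂), m = −6…6:
  term(m=-6) = -0.000000-0.000000i   from Y*(Ω₁)=+0.000001-0.000003i, Y(Ω₂)=+0.000406-0.001266i
  term(m=-5) = -0.000001-0.000000i   from Y*(Ω₁)=+0.000033+0.000063i, Y(Ω₂)=-0.005671+0.009899i
  term(m=-4) = -0.000055+0.000038i   from Y*(Ω₁)=-0.001091-0.000270i, Y(Ω₂)=+0.039540-0.044151i
  term(m=-3) = -0.000818+0.002335i   from Y*(Ω₁)=+0.009955-0.006863i, Y(Ω₂)=-0.165331+0.120627i
  term(m=-2) = +0.011800+0.038283i   from Y*(Ω₁)=-0.010697+0.087815i, Y(Ω₂)=+0.413445-0.184740i
  term(m=-1) = +0.166908+0.123210i   from Y*(Ω₁)=-0.266929-0.301418i, Y(Ω₂)=-0.503939+0.107467i
  term(m=+0) = -0.040032+0.000000i   from Y*(Ω₁)=+0.833279-0.000000i, Y(Ω₂)=-0.048041+0.000000i
  term(m=+1) = +0.166908-0.123210i   from Y*(Ω₁)=+0.266929-0.301418i, Y(Ω₂)=+0.503939+0.107467i
  term(m=+2) = +0.011800-0.038283i   from Y*(Ω₁)=-0.010697-0.087815i, Y(Ω₂)=+0.413445+0.184740i
  term(m=+3) = -0.000818-0.002335i   from Y*(Ω₁)=-0.009955-0.006863i, Y(Ω₂)=+0.165331+0.120627i
  term(m=+4) = -0.000055-0.000038i   from Y*(Ω₁)=-0.001091+0.000270i, Y(Ω₂)=+0.039540+0.044151i
  term(m=+5) = -0.000001+0.000000i   from Y*(Ω₁)=-0.000033+0.000063i, Y(Ω₂)=+0.005671+0.009899i
  term(m=+6) = -0.000000+0.000000i   from Y*(Ω₁)=+0.000001+0.000003i, Y(Ω₂)=+0.000406+0.001266i
Accumulated sum +0.315638-0.000000i; after 4π/(2l+1) scaling, +0.305109-0.000000i ⇒ P_6 = 0.305109

0.305109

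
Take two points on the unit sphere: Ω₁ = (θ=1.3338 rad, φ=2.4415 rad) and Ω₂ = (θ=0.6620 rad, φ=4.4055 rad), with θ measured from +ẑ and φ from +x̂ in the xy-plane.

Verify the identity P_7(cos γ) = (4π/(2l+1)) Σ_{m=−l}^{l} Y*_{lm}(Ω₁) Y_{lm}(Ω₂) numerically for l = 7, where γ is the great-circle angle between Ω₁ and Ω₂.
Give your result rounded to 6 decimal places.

Term-by-term m-sum for l=7 (normalisation 4π/15 = 0.837758):
  [-7]  conj(Y_{7,-7})(Ω₁) = -0.07674 - 0.40279j ; Y_{7,-7}(Ω₂) = 0.01389 + 0.00905j ; Δ = 0.00258 - 0.00629j
  [-6]  conj(Y_{7,-6})(Ω₁) = -0.18149 + 0.32307j ; Y_{7,-6}(Ω₂) = 0.02128 - 0.07672j ; Δ = 0.02092 + 0.02080j
  [-5]  conj(Y_{7,-5})(Ω₁) = -0.08449 + 0.03169j ; Y_{7,-5}(Ω₂) = -0.22809 + 0.00830j ; Δ = 0.01901 - 0.00793j
  [-4]  conj(Y_{7,-4})(Ω₁) = 0.33100 + 0.11754j ; Y_{7,-4}(Ω₂) = 0.14151 + 0.39595j ; Δ = 0.00030 + 0.14769j
  [-3]  conj(Y_{7,-3})(Ω₁) = -0.01045 - 0.01786j ; Y_{7,-3}(Ω₂) = 0.35363 - 0.26891j ; Δ = -0.00850 - 0.00350j
  [-2]  conj(Y_{7,-2})(Ω₁) = 0.05522 - 0.32053j ; Y_{7,-2}(Ω₂) = -0.07298 - 0.05142j ; Δ = -0.02051 + 0.02055j
  [-1]  conj(Y_{7,-1})(Ω₁) = -0.04793 + 0.04038j ; Y_{7,-1}(Ω₂) = 0.11030 - 0.34807j ; Δ = 0.00877 + 0.02114j
  [+0]  conj(Y_{7,0})(Ω₁) = -0.31535 + 0.00000j ; Y_{7,0}(Ω₂) = -0.21289 + 0.00000j ; Δ = 0.06713 + 0.00000j
  [+1]  conj(Y_{7,1})(Ω₁) = 0.04793 + 0.04038j ; Y_{7,1}(Ω₂) = -0.11030 - 0.34807j ; Δ = 0.00877 - 0.02114j
  [+2]  conj(Y_{7,2})(Ω₁) = 0.05522 + 0.32053j ; Y_{7,2}(Ω₂) = -0.07298 + 0.05142j ; Δ = -0.02051 - 0.02055j
  [+3]  conj(Y_{7,3})(Ω₁) = 0.01045 - 0.01786j ; Y_{7,3}(Ω₂) = -0.35363 - 0.26891j ; Δ = -0.00850 + 0.00350j
  [+4]  conj(Y_{7,4})(Ω₁) = 0.33100 - 0.11754j ; Y_{7,4}(Ω₂) = 0.14151 - 0.39595j ; Δ = 0.00030 - 0.14769j
  [+5]  conj(Y_{7,5})(Ω₁) = 0.08449 + 0.03169j ; Y_{7,5}(Ω₂) = 0.22809 + 0.00830j ; Δ = 0.01901 + 0.00793j
  [+6]  conj(Y_{7,6})(Ω₁) = -0.18149 - 0.32307j ; Y_{7,6}(Ω₂) = 0.02128 + 0.07672j ; Δ = 0.02092 - 0.02080j
  [+7]  conj(Y_{7,7})(Ω₁) = 0.07674 - 0.40279j ; Y_{7,7}(Ω₂) = -0.01389 + 0.00905j ; Δ = 0.00258 + 0.00629j
Σ over m = 0.11227 - 0.00000j; ×(4π/15) → 0.09406 - 0.00000j. Real part: 0.094057

0.094057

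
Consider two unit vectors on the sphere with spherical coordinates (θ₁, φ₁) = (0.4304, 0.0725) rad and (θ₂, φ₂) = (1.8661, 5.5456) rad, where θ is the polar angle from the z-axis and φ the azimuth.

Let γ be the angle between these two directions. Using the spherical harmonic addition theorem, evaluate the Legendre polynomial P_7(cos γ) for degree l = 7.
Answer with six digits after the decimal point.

Summing Y*_{l m}(θ₁,φ₁)·Y_{l m}(θ₂,φ₂) over m ∈ [−7, 7]; prefactor 4π/(2·7+1) = 0.837758:
  [-7]  conj(Y_{7,-7})(Ω₁) = +0.000962+0.000535i ; Y_{7,-7}(Ω₂) = +0.159797-0.330208i ; Δ = +0.000330-0.000232i
  [-6]  conj(Y_{7,-6})(Ω₁) = +0.008135+0.003780i ; Y_{7,-6}(Ω₂) = +0.118147+0.400477i ; Δ = -0.000553+0.003705i
  [-5]  conj(Y_{7,-5})(Ω₁) = +0.042240+0.016020i ; Y_{7,-5}(Ω₂) = -0.025401-0.015446i ; Δ = -0.000825-0.001059i
  [-4]  conj(Y_{7,-4})(Ω₁) = +0.149845+0.044716i ; Y_{7,-4}(Ω₂) = -0.333574+0.064586i ; Δ = -0.052873-0.005238i
  [-3]  conj(Y_{7,-3})(Ω₁) = +0.361210+0.079826i ; Y_{7,-3}(Ω₂) = +0.090739-0.121375i ; Δ = +0.042465-0.036599i
  [-2]  conj(Y_{7,-2})(Ω₁) = +0.531377+0.077594i ; Y_{7,-2}(Ω₂) = -0.026698-0.278338i ; Δ = +0.007411-0.149974i
  [-1]  conj(Y_{7,-1})(Ω₁) = +0.280001+0.020336i ; Y_{7,-1}(Ω₂) = +0.142189+0.129203i ; Δ = +0.037186+0.039069i
  [+0]  conj(Y_{7,0})(Ω₁) = -0.363907-0.000000i ; Y_{7,0}(Ω₂) = +0.258957+0.000000i ; Δ = -0.094236-0.000000i
  [+1]  conj(Y_{7,1})(Ω₁) = -0.280001+0.020336i ; Y_{7,1}(Ω₂) = -0.142189+0.129203i ; Δ = +0.037186-0.039069i
  [+2]  conj(Y_{7,2})(Ω₁) = +0.531377-0.077594i ; Y_{7,2}(Ω₂) = -0.026698+0.278338i ; Δ = +0.007411+0.149974i
  [+3]  conj(Y_{7,3})(Ω₁) = -0.361210+0.079826i ; Y_{7,3}(Ω₂) = -0.090739-0.121375i ; Δ = +0.042465+0.036599i
  [+4]  conj(Y_{7,4})(Ω₁) = +0.149845-0.044716i ; Y_{7,4}(Ω₂) = -0.333574-0.064586i ; Δ = -0.052873+0.005238i
  [+5]  conj(Y_{7,5})(Ω₁) = -0.042240+0.016020i ; Y_{7,5}(Ω₂) = +0.025401-0.015446i ; Δ = -0.000825+0.001059i
  [+6]  conj(Y_{7,6})(Ω₁) = +0.008135-0.003780i ; Y_{7,6}(Ω₂) = +0.118147-0.400477i ; Δ = -0.000553-0.003705i
  [+7]  conj(Y_{7,7})(Ω₁) = -0.000962+0.000535i ; Y_{7,7}(Ω₂) = -0.159797-0.330208i ; Δ = +0.000330+0.000232i
Accumulated sum -0.027955+0.000000i; after 4π/(2l+1) scaling, -0.023419+0.000000i ⇒ P_7 = -0.023419

-0.023419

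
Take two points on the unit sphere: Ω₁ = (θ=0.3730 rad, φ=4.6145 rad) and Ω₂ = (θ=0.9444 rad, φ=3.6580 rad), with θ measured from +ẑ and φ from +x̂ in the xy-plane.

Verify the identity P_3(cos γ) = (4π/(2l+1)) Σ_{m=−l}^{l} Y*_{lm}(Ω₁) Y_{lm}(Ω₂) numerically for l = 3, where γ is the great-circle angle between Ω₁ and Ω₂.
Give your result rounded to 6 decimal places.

-0.156153

Addition theorem: P_3(cos γ) = (4π/7) Σ_m Y*_{lm}(Ω₁) Y_{lm}(Ω₂), m = −3…3:
  [-3]  conj(Y_{3,-3})(Ω₁) = +0.005844+0.019326i ; Y_{3,-3}(Ω₂) = -0.004786+0.221798i ; Δ = -0.004314+0.001204i
  [-2]  conj(Y_{3,-2})(Ω₁) = -0.123968+0.024585i ; Y_{3,-2}(Ω₂) = +0.201489-0.337677i ; Δ = -0.016676+0.046815i
  [-1]  conj(Y_{3,-1})(Ω₁) = -0.038398-0.391004i ; Y_{3,-1}(Ω₂) = -0.163548+0.092863i ; Δ = +0.042590+0.060382i
  [+0]  conj(Y_{3,0})(Ω₁) = +0.464290-0.000000i ; Y_{3,0}(Ω₂) = -0.280388+0.000000i ; Δ = -0.130182+0.000000i
  [+1]  conj(Y_{3,1})(Ω₁) = +0.038398-0.391004i ; Y_{3,1}(Ω₂) = +0.163548+0.092863i ; Δ = +0.042590-0.060382i
  [+2]  conj(Y_{3,2})(Ω₁) = -0.123968-0.024585i ; Y_{3,2}(Ω₂) = +0.201489+0.337677i ; Δ = -0.016676-0.046815i
  [+3]  conj(Y_{3,3})(Ω₁) = -0.005844+0.019326i ; Y_{3,3}(Ω₂) = +0.004786+0.221798i ; Δ = -0.004314-0.001204i
Total Σ_m = -0.086984-0.000000i. Multiply by 1.795196: -0.156153-0.000000i. P_3(cos γ) = -0.156153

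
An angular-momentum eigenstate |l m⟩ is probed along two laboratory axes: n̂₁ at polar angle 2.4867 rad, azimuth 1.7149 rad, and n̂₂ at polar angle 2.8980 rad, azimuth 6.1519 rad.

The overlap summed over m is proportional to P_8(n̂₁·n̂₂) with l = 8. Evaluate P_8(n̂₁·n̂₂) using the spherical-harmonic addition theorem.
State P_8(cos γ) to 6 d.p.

Addition theorem: P_8(cos γ) = (4π/17) Σ_m Y*_{lm}(Ω₁) Y_{lm}(Ω₂), m = −8…8:
  [-8]  conj(Y_{8,-8})(Ω₁) = 0.00396 + 0.00892j ; Y_{8,-8}(Ω₂) = 0.00000 + 0.00001j ; Δ = -0.00000 + 0.00000j
  [-7]  conj(Y_{8,-7})(Ω₁) = -0.04302 + 0.02710j ; Y_{8,-7}(Ω₂) = -0.00006 - 0.00008j ; Δ = 0.00000 + 0.00000j
  [-6]  conj(Y_{8,-6})(Ω₁) = -0.10519 - 0.12334j ; Y_{8,-6}(Ω₂) = 0.00069 + 0.00069j ; Δ = 0.00001 - 0.00016j
  [-5]  conj(Y_{8,-5})(Ω₁) = 0.22953 - 0.26142j ; Y_{8,-5}(Ω₂) = -0.00568 - 0.00437j ; Δ = -0.00245 + 0.00048j
  [-4]  conj(Y_{8,-4})(Ω₁) = 0.40455 + 0.26298j ; Y_{8,-4}(Ω₂) = 0.03385 + 0.01961j ; Δ = 0.00854 + 0.01683j
  [-3]  conj(Y_{8,-3})(Ω₁) = -0.13619 + 0.29515j ; Y_{8,-3}(Ω₂) = -0.14395 - 0.05982j ; Δ = 0.03726 - 0.03434j
  [-2]  conj(Y_{8,-2})(Ω₁) = 0.14137 + 0.04191j ; Y_{8,-2}(Ω₂) = 0.41136 + 0.11056j ; Δ = 0.05352 + 0.03287j
  [-1]  conj(Y_{8,-1})(Ω₁) = -0.05851 + 0.40320j ; Y_{8,-1}(Ω₂) = -0.66229 - 0.08745j ; Δ = 0.07401 - 0.26192j
  [+0]  conj(Y_{8,0})(Ω₁) = 0.02034 + 0.00000j ; Y_{8,0}(Ω₂) = 0.21357 + 0.00000j ; Δ = 0.00434 + 0.00000j
  [+1]  conj(Y_{8,1})(Ω₁) = 0.05851 + 0.40320j ; Y_{8,1}(Ω₂) = 0.66229 - 0.08745j ; Δ = 0.07401 + 0.26192j
  [+2]  conj(Y_{8,2})(Ω₁) = 0.14137 - 0.04191j ; Y_{8,2}(Ω₂) = 0.41136 - 0.11056j ; Δ = 0.05352 - 0.03287j
  [+3]  conj(Y_{8,3})(Ω₁) = 0.13619 + 0.29515j ; Y_{8,3}(Ω₂) = 0.14395 - 0.05982j ; Δ = 0.03726 + 0.03434j
  [+4]  conj(Y_{8,4})(Ω₁) = 0.40455 - 0.26298j ; Y_{8,4}(Ω₂) = 0.03385 - 0.01961j ; Δ = 0.00854 - 0.01683j
  [+5]  conj(Y_{8,5})(Ω₁) = -0.22953 - 0.26142j ; Y_{8,5}(Ω₂) = 0.00568 - 0.00437j ; Δ = -0.00245 - 0.00048j
  [+6]  conj(Y_{8,6})(Ω₁) = -0.10519 + 0.12334j ; Y_{8,6}(Ω₂) = 0.00069 - 0.00069j ; Δ = 0.00001 + 0.00016j
  [+7]  conj(Y_{8,7})(Ω₁) = 0.04302 + 0.02710j ; Y_{8,7}(Ω₂) = 0.00006 - 0.00008j ; Δ = 0.00000 - 0.00000j
  [+8]  conj(Y_{8,8})(Ω₁) = 0.00396 - 0.00892j ; Y_{8,8}(Ω₂) = 0.00000 - 0.00001j ; Δ = -0.00000 - 0.00000j
Accumulated sum 0.34614 + 0.00000j; after 4π/(2l+1) scaling, 0.25587 + 0.00000j ⇒ P_8 = 0.255866

0.255866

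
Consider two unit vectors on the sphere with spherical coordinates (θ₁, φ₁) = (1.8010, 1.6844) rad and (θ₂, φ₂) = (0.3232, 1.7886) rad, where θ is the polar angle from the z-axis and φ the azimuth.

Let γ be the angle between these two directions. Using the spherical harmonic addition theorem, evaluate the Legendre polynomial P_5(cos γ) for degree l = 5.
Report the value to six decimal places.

0.164388

Summing Y*_{l m}(θ₁,φ₁)·Y_{l m}(θ₂,φ₂) over m ∈ [−5, 5]; prefactor 4π/(2·5+1) = 1.142397:
  m=-5: -0.218445+0.342295i × -0.001329-0.000695i = +0.000528-0.000303i  (running Σ = +0.000528-0.000303i)
  m=-4: -0.270393-0.132090i × +0.009118-0.010835i = -0.003897+0.001725i  (running Σ = -0.003368+0.001422i)
  m=-3: -0.056714+0.159914i × +0.047782+0.062411i = -0.012690+0.004101i  (running Σ = -0.016059+0.005524i)
  m=-2: -0.301367-0.069676i × -0.249455+0.116103i = +0.083267-0.017609i  (running Σ = +0.067208-0.012085i)
  m=-1: -0.011595+0.101630i × -0.118460-0.535258i = +0.055772-0.005833i  (running Σ = +0.122980-0.017918i)
  m=0: -0.307581-0.000000i × +0.331824+0.000000i = -0.102063-0.000000i  (running Σ = +0.020917-0.017918i)
  m=1: +0.011595+0.101630i × +0.118460-0.535258i = +0.055772+0.005833i  (running Σ = +0.076689-0.012085i)
  m=2: -0.301367+0.069676i × -0.249455-0.116103i = +0.083267+0.017609i  (running Σ = +0.159956+0.005524i)
  m=3: +0.056714+0.159914i × -0.047782+0.062411i = -0.012690-0.004101i  (running Σ = +0.147266+0.001422i)
  m=4: -0.270393+0.132090i × +0.009118+0.010835i = -0.003897-0.001725i  (running Σ = +0.143369-0.000303i)
  m=5: +0.218445+0.342295i × +0.001329-0.000695i = +0.000528+0.000303i  (running Σ = +0.143897+0.000000i)
Total Σ_m = +0.143897+0.000000i. Multiply by 1.142397: +0.164388+0.000000i. P_5(cos γ) = 0.164388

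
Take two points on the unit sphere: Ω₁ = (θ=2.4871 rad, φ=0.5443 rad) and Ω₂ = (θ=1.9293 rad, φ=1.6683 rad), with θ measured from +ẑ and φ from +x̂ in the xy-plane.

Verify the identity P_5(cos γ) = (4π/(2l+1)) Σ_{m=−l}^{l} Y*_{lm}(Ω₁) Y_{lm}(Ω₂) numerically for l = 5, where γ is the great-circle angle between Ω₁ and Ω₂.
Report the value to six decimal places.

0.033075

Summing Y*_{l m}(θ₁,φ₁)·Y_{l m}(θ₂,φ₂) over m ∈ [−5, 5]; prefactor 4π/(2·5+1) = 1.142397:
  [-5]  conj(Y_{5,-5})(Ω₁) = -0.03543 + 0.01583j ; Y_{5,-5}(Ω₂) = -0.15655 - 0.29526j ; Δ = 0.01022 + 0.00798j
  [-4]  conj(Y_{5,-4})(Ω₁) = 0.09114 - 0.13140j ; Y_{5,-4}(Ω₂) = -0.36625 + 0.15055j ; Δ = -0.01360 + 0.06185j
  [-3]  conj(Y_{5,-3})(Ω₁) = -0.02259 + 0.36335j ; Y_{5,-3}(Ω₂) = 0.00885 + 0.02938j ; Δ = -0.01087 + 0.00255j
  [-2]  conj(Y_{5,-2})(Ω₁) = -0.20524 - 0.39212j ; Y_{5,-2}(Ω₂) = -0.32262 + 0.06372j ; Δ = 0.09120 + 0.11343j
  [-1]  conj(Y_{5,-1})(Ω₁) = 0.08467 + 0.05125j ; Y_{5,-1}(Ω₂) = 0.01183 + 0.12097j ; Δ = -0.00520 + 0.01085j
  [+0]  conj(Y_{5,0})(Ω₁) = 0.38048 + 0.00000j ; Y_{5,0}(Ω₂) = -0.30107 + 0.00000j ; Δ = -0.11455 + 0.00000j
  [+1]  conj(Y_{5,1})(Ω₁) = -0.08467 + 0.05125j ; Y_{5,1}(Ω₂) = -0.01183 + 0.12097j ; Δ = -0.00520 - 0.01085j
  [+2]  conj(Y_{5,2})(Ω₁) = -0.20524 + 0.39212j ; Y_{5,2}(Ω₂) = -0.32262 - 0.06372j ; Δ = 0.09120 - 0.11343j
  [+3]  conj(Y_{5,3})(Ω₁) = 0.02259 + 0.36335j ; Y_{5,3}(Ω₂) = -0.00885 + 0.02938j ; Δ = -0.01087 - 0.00255j
  [+4]  conj(Y_{5,4})(Ω₁) = 0.09114 + 0.13140j ; Y_{5,4}(Ω₂) = -0.36625 - 0.15055j ; Δ = -0.01360 - 0.06185j
  [+5]  conj(Y_{5,5})(Ω₁) = 0.03543 + 0.01583j ; Y_{5,5}(Ω₂) = 0.15655 - 0.29526j ; Δ = 0.01022 - 0.00798j
Accumulated sum 0.02895 - 0.00000j; after 4π/(2l+1) scaling, 0.03308 - 0.00000j ⇒ P_5 = 0.033075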